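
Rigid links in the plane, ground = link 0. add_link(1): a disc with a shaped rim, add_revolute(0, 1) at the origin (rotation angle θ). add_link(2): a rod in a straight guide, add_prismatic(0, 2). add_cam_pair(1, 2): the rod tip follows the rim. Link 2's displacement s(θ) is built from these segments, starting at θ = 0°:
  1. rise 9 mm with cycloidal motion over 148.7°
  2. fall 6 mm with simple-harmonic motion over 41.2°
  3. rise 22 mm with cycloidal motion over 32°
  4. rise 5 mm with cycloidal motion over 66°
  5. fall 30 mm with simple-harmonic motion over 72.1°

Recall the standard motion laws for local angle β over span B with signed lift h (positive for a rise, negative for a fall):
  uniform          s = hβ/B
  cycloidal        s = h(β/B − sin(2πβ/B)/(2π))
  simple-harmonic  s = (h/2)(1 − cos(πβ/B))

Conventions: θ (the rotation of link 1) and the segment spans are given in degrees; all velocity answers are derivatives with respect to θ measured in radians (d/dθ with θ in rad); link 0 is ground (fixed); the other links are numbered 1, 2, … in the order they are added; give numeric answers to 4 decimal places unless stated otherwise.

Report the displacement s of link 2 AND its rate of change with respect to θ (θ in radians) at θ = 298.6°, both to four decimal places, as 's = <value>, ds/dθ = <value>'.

segment 1 (0° to 148.7°, cycloidal, h = 9) is passed completely: s = 0.0000 + (9) = 9.0000
segment 2 (148.7° to 189.9°, simple-harmonic, h = -6) is passed completely: s = 9.0000 + (-6) = 3.0000
segment 3 (189.9° to 221.9°, cycloidal, h = 22) is passed completely: s = 3.0000 + (22) = 25.0000
segment 4 (221.9° to 287.9°, cycloidal, h = 5) is passed completely: s = 25.0000 + (5) = 30.0000
θ = 298.6° falls in segment 5 (287.9° to 360°, simple-harmonic, h = -30): β = 298.6 − 287.9 = 10.7°, B = 72.1°; Δs = -30/2·(1 − cos(π·0.1484)) = -1.6009; s = 30.0000 − 1.6009 = 28.3991
velocity in seg [287.9°–360°] (simple-harmonic), θ in radians: β = 10.7° = 0.1868 rad, B = 72.1° = 1.2584 rad; ds/dθ = (πh/(2B)) sin(πβ/B) = (π·(-30)/(2·1.2584)) sin(π·0.1484) = -16.833624 mm/rad

s = 28.3991, ds/dθ = -16.8336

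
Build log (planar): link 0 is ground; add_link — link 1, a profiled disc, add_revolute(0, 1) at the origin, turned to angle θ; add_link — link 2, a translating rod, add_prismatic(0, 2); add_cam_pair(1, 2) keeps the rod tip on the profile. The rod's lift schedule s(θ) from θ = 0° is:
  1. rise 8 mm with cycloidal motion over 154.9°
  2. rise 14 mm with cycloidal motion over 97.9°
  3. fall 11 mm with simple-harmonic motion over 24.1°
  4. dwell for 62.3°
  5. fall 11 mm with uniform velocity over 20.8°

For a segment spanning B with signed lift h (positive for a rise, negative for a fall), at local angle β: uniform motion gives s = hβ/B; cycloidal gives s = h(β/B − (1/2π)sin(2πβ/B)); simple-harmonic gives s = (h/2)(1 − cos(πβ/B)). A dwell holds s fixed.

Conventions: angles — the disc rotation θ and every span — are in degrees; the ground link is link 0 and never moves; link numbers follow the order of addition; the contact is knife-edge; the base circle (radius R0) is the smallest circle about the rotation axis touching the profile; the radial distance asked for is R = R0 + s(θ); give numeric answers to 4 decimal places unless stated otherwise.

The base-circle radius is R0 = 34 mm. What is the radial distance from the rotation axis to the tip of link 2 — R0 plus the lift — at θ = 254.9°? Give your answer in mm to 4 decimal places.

seg 1 [0°–154.9°] cycloidal, h=8: full span → s += 8 → s = 8.0000
seg 2 [154.9°–252.8°] cycloidal, h=14: full span → s += 14 → s = 22.0000
seg 3 [252.8°–276.9°] simple-harmonic, h=-11: θ=254.9° here. β=2.1, B=24.1. -11/2·(1 − cos(π·0.0871)) = -0.2048 → s = 21.7952
R = R0 + s = 34 + 21.7952 = 55.7952

55.7952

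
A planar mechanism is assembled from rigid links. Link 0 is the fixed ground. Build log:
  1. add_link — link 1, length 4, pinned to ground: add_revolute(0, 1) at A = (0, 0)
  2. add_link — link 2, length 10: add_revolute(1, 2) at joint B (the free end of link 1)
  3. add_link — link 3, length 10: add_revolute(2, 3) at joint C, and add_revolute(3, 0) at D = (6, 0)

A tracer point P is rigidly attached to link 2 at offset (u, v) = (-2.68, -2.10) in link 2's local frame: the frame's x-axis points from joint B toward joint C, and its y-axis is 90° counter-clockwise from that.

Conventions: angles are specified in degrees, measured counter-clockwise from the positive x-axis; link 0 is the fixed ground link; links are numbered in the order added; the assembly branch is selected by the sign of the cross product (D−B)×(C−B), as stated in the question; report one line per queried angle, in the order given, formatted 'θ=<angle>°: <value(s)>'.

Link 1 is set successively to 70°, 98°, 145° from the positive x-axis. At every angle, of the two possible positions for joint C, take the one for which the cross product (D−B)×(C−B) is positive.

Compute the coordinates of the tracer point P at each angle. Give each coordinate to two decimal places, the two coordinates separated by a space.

A=(0,0), D=(6.00,0)
θ=70°: B = A + 4.00·(cos70°, sin70°) = (1.3681, 3.7588)
θ=70°: |BD| = 5.9652
θ=70°: circle(B,10.00) ∩ circle(D,10.00): a=2.9826, h=9.5449
θ=70°:   candidates: C₊=(9.6985,9.2909) cross=56.937; C₋=(-2.3304,-5.5322) cross=-56.937
θ=70°:   branch + wants cross > 0 → take C=(9.6985,9.2909) (cross=56.937)
θ=70°: ex = (C−B)/|BC| = (0.8330,0.5532); ey = (-0.5532,0.8330)
θ=70°: P = B + -2.68·ex + -2.10·ey = (0.2973,0.5268)
θ=98°: B = A + 4.00·(cos98°, sin98°) = (-0.5567, 3.9611)
θ=98°: |BD| = 7.6603
θ=98°: circle(B,10.00) ∩ circle(D,10.00): a=3.8302, h=9.2374
θ=98°:   candidates: C₊=(7.4982,9.8871) cross=70.761; C₋=(-2.0549,-5.9261) cross=-70.761
θ=98°:   branch + wants cross > 0 → take C=(7.4982,9.8871) (cross=70.761)
θ=98°: ex = (C−B)/|BC| = (0.8055,0.5926); ey = (-0.5926,0.8055)
θ=98°: P = B + -2.68·ex + -2.10·ey = (-1.4709,0.6814)
θ=145°: B = A + 4.00·(cos145°, sin145°) = (-3.2766, 2.2943)
θ=145°: |BD| = 9.5561
θ=145°: circle(B,10.00) ∩ circle(D,10.00): a=4.7781, h=8.7847
θ=145°:   candidates: C₊=(3.4708,9.6749) cross=83.947; C₋=(-0.7474,-7.3806) cross=-83.947
θ=145°:   branch + wants cross > 0 → take C=(3.4708,9.6749) (cross=83.947)
θ=145°: ex = (C−B)/|BC| = (0.6747,0.7381); ey = (-0.7381,0.6747)
θ=145°: P = B + -2.68·ex + -2.10·ey = (-3.5350,-1.1006)

θ=70°: 0.30 0.53
θ=98°: -1.47 0.68
θ=145°: -3.53 -1.10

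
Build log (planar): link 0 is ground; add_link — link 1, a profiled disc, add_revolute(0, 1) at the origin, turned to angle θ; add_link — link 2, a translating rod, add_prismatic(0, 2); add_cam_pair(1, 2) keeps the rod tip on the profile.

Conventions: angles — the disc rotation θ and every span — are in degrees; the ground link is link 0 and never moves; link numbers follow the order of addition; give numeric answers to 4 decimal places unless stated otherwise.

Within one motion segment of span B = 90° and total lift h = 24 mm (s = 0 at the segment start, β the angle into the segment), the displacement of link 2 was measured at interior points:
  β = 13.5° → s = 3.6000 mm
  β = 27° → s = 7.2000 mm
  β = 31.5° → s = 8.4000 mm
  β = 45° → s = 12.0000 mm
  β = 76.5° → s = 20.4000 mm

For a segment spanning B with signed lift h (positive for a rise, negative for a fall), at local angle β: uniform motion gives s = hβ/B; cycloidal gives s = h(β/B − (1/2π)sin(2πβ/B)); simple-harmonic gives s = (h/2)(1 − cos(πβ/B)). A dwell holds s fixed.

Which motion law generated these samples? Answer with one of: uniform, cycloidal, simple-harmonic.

candidates at β/B = r: uniform s = h·r (linear in β); cycloidal s = h·(r − sin(2πr)/(2π)); simple-harmonic s = (h/2)(1 − cos(πr))
β=13.5°: printed 3.6000 | uniform 3.6000, cycloidal 0.5098, simple-harmonic 1.3079
β=27°: printed 7.2000 | uniform 7.2000, cycloidal 3.5672, simple-harmonic 4.9466
β=31.5°: printed 8.4000 | uniform 8.4000, cycloidal 5.3098, simple-harmonic 6.5521
β=45°: printed 12.0000 | uniform 12.0000, cycloidal 12.0000, simple-harmonic 12.0000
β=76.5°: printed 20.4000 | uniform 20.4000, cycloidal 23.4902, simple-harmonic 22.6921
only one law matches every sample → uniform

uniform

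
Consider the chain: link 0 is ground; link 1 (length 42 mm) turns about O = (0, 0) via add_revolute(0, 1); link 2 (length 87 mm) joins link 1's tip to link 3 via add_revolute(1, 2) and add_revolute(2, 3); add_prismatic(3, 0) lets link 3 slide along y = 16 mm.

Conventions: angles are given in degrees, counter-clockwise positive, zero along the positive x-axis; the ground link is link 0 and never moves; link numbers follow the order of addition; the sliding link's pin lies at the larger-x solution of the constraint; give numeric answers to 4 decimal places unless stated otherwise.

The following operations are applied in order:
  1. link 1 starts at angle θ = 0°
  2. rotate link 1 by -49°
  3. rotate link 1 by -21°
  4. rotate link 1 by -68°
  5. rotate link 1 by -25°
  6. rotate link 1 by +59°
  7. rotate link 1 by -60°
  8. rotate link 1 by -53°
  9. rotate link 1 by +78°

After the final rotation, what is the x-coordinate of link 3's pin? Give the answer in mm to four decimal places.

geometry: r = 42 mm, L = 87 mm, e = 16 mm; θ starts at 0°
rotate link 1 by -49°: θ ← 0° -49° = -49°
rotate link 1 by -21°: θ ← -49° -21° = -70°
rotate link 1 by -68°: θ ← -70° -68° = -138°
rotate link 1 by -25°: θ ← -138° -25° = -163°
rotate link 1 by +59°: θ ← -163° +59° = -104°
rotate link 1 by -60°: θ ← -104° -60° = -164°
rotate link 1 by -53°: θ ← -164° -53° = -217°
rotate link 1 by +78°: θ ← -217° +78° = -139°
crank pin P = (r cos θ, r sin θ) = (-31.697802, -27.554479)
h = r sin θ − e = -27.554479 − 16 = -43.554479
x = r cos θ + √(L² − h²) = -31.697802 + 75.312730 = 43.614928

43.6149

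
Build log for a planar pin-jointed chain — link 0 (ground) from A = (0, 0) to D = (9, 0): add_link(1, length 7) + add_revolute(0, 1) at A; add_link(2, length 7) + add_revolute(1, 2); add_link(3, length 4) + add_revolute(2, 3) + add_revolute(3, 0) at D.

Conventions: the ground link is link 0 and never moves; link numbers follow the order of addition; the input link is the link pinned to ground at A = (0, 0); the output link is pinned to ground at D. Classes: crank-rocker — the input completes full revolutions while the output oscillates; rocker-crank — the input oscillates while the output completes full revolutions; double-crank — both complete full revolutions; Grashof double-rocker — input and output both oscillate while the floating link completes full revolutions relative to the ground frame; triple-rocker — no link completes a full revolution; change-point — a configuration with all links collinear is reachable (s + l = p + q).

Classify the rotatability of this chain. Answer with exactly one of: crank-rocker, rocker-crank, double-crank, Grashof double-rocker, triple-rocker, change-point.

lengths: ground=9, input=7, coupler=7, output=4
sorted: s=4 (shortest), l=9 (longest), p+q=14
s + l = 13 vs p + q = 14
s + l < p + q (Grashof) with shortest = output link → rocker-crank

rocker-crank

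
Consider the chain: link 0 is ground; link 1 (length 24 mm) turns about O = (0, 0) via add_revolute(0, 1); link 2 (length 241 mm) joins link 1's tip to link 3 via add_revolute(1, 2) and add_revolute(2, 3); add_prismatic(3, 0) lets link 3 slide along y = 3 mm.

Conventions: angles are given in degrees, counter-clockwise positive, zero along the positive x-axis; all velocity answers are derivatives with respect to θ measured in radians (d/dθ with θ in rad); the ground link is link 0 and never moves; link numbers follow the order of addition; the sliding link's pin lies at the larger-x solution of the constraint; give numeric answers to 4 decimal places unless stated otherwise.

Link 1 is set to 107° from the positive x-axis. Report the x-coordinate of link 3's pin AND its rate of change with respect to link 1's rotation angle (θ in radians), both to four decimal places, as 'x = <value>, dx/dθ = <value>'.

geometry: r = 24 mm, L = 241 mm, e = 3 mm
crank pin P = (r cos θ, r sin θ) = (-7.016921, 22.951314)
h = r sin θ − e = 22.951314 − 3 = 19.951314
x = r cos θ + √(L² − h²) = -7.016921 + 240.172740 = 233.155819
dx/dθ = −r sin θ − h·r cos θ/√(L² − h²) (θ in radians; h = 19.951314) = -22.368414

x = 233.1558, dx/dθ = -22.3684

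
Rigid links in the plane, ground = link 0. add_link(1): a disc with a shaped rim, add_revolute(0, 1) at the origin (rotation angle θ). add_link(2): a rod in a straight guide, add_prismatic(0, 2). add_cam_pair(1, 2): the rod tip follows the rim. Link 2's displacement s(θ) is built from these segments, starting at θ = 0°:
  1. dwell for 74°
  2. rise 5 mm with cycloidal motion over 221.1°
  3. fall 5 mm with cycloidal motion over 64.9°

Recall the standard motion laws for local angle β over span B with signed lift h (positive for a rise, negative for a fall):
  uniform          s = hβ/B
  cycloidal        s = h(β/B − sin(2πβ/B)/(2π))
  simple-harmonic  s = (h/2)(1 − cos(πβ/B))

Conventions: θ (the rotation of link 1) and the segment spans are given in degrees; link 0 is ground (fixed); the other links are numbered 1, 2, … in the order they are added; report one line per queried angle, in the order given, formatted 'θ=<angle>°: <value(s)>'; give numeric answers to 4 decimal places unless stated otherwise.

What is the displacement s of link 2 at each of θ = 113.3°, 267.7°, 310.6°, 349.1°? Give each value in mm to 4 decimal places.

segment 1 (0° to 74°, dwell): s unchanged at 0.0000
θ = 113.3° falls in segment 2 (74° to 295.1°, cycloidal, h = 5): β = 113.3 − 74 = 39.3°, B = 221.1°; Δs = 5·(0.1777 − sin(2π·0.1777)/(2π)) = 0.1736; s = 0.0000 + 0.1736 = 0.1736
θ = 267.7° falls in segment 2 (74° to 295.1°, cycloidal, h = 5): β = 267.7 − 74 = 193.7°, B = 221.1°; Δs = 5·(0.8761 − sin(2π·0.8761)/(2π)) = 4.9393; s = 0.0000 + 4.9393 = 4.9393
segment 2 (74° to 295.1°, cycloidal, h = 5) is passed completely: s = 0.0000 + (5) = 5.0000
θ = 310.6° falls in segment 3 (295.1° to 360°, cycloidal, h = -5): β = 310.6 − 295.1 = 15.5°, B = 64.9°; Δs = -5·(0.2388 − sin(2π·0.2388)/(2π)) = -0.4003; s = 5.0000 − 0.4003 = 4.5997
θ = 349.1° falls in segment 3 (295.1° to 360°, cycloidal, h = -5): β = 349.1 − 295.1 = 54°, B = 64.9°; Δs = -5·(0.8320 − sin(2π·0.8320)/(2π)) = -4.8526; s = 5.0000 − 4.8526 = 0.1474

θ=113.3°: 0.1736
θ=267.7°: 4.9393
θ=310.6°: 4.5997
θ=349.1°: 0.1474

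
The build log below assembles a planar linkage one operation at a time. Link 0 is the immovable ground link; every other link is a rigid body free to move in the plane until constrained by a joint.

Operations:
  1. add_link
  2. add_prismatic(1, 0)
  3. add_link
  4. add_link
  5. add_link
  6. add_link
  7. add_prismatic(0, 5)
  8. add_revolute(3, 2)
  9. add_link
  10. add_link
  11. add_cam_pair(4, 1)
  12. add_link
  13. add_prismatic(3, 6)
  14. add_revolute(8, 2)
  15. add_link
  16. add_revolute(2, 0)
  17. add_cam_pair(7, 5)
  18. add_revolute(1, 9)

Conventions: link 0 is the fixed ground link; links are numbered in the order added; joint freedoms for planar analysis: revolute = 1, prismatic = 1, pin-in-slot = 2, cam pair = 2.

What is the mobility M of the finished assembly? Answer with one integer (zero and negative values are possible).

ground; <1,0,0>
#1 <2,0,0>
P:1↔0 J1 <2,1,0>
#2 <3,1,0>
#3 <4,1,0>
#4 <5,1,0>
#5 <6,1,0>
P:0↔5 J1 <6,2,0>
R:3↔2 J1 <6,3,0>
#6 <7,3,0>
#7 <8,3,0>
C:4↔1 J2 <8,3,1>
#8 <9,3,1>
P:3↔6 J1 <9,4,1>
R:8↔2 J1 <9,5,1>
#9 <10,5,1>
R:2↔0 J1 <10,6,1>
C:7↔5 J2 <10,6,2>
R:1↔9 J1 <10,7,2>
3×9 − 2×7 − 1×2 = 11

M = 11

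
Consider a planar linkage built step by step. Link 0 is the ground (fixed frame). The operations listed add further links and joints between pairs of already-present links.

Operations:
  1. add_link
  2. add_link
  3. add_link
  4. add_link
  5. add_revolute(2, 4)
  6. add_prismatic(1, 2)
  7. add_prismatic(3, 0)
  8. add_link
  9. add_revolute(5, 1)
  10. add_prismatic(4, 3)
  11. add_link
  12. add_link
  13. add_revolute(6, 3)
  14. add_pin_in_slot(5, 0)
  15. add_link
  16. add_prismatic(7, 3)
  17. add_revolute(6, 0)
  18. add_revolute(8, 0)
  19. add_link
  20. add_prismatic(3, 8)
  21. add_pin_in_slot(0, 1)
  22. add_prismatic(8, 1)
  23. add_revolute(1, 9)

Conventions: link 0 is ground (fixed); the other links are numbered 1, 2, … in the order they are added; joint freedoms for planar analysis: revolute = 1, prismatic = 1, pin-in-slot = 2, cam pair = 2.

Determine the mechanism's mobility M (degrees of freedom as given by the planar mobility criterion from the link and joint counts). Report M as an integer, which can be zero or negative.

link 0 = ground. State L|J1|J2 = 1|0|0
+link1  2|0|0
+link2  3|0|0
+link3  4|0|0
+link4  5|0|0
R(2,4) f=1→J1  5|1|0
P(1,2) f=1→J1  5|2|0
P(3,0) f=1→J1  5|3|0
+link5  6|3|0
R(5,1) f=1→J1  6|4|0
P(4,3) f=1→J1  6|5|0
+link6  7|5|0
+link7  8|5|0
R(6,3) f=1→J1  8|6|0
PS(5,0) f=2→J2  8|6|1
+link8  9|6|1
P(7,3) f=1→J1  9|7|1
R(6,0) f=1→J1  9|8|1
R(8,0) f=1→J1  9|9|1
+link9  10|9|1
P(3,8) f=1→J1  10|10|1
PS(0,1) f=2→J2  10|10|2
P(8,1) f=1→J1  10|11|2
R(1,9) f=1→J1  10|12|2
M = 3(10−1)−2·12−2 = 27−24−2 = 1

M = 1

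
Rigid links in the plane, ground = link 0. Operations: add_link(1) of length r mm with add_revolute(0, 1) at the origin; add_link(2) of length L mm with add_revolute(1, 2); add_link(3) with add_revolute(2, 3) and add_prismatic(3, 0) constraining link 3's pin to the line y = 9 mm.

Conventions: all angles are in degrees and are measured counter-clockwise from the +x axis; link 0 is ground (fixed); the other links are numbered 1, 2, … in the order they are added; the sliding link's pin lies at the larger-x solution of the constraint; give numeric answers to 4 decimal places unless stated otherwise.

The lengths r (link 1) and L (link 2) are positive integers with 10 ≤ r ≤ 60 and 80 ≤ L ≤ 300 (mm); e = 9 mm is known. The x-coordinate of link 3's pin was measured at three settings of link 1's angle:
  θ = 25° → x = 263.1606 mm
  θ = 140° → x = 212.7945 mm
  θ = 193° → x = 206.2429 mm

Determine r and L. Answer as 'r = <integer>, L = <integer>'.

constraint per measurement: (x − r cos θ)² + (r sin θ − e)² = L²
subtracting the θ₁ and θ₂ equations cancels the r² and L² terms:
r = (x₁² − x₂²) / (2[(x₁cos θ₁ + e sin θ₁) − (x₂cos θ₂ + e sin θ₂)]) = 30.0000 → r = 30
L² = (x₁ − r cos θ₁)² + (r sin θ₁ − e)² = 55696.0175 → L = 236.0000 → L = 236
check at θ₃=193°: x = 206.2429 (printed 206.2429) ✓

r = 30, L = 236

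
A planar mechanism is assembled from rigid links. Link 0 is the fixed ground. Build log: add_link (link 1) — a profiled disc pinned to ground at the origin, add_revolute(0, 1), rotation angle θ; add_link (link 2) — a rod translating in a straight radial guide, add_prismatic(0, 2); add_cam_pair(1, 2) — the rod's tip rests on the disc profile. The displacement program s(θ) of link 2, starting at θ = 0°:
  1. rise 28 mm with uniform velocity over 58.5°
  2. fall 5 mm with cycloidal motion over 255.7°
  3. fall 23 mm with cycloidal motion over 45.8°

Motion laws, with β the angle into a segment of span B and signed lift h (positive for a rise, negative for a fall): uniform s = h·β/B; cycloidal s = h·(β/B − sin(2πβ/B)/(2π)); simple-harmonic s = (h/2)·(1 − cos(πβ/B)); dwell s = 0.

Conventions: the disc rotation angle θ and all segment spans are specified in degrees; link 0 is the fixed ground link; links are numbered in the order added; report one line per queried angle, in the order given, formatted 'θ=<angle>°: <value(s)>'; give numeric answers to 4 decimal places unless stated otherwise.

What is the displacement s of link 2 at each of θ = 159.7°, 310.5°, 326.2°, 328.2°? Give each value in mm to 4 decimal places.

seg 1 [0°–58.5°] uniform, h=28: full span → s += 28 → s = 28.0000
seg 2 [58.5°–314.2°] cycloidal, h=-5: θ=159.7° here. β=101.2, B=255.7. -5·(0.3958 − sin(2π·0.3958)/(2π)) = -1.4942 → s = 26.5058
seg 2 [58.5°–314.2°] cycloidal, h=-5: θ=310.5° here. β=252, B=255.7. -5·(0.9855 − sin(2π·0.9855)/(2π)) = -4.9999 → s = 23.0001
seg 2 [58.5°–314.2°] cycloidal, h=-5: full span → s += -5 → s = 23.0000
seg 3 [314.2°–360°] cycloidal, h=-23: θ=326.2° here. β=12, B=45.8. -23·(0.2620 − sin(2π·0.2620)/(2π)) = -2.3761 → s = 20.6239
seg 3 [314.2°–360°] cycloidal, h=-23: θ=328.2° here. β=14, B=45.8. -23·(0.3057 − sin(2π·0.3057)/(2π)) = -3.5917 → s = 19.4083

θ=159.7°: 26.5058
θ=310.5°: 23.0001
θ=326.2°: 20.6239
θ=328.2°: 19.4083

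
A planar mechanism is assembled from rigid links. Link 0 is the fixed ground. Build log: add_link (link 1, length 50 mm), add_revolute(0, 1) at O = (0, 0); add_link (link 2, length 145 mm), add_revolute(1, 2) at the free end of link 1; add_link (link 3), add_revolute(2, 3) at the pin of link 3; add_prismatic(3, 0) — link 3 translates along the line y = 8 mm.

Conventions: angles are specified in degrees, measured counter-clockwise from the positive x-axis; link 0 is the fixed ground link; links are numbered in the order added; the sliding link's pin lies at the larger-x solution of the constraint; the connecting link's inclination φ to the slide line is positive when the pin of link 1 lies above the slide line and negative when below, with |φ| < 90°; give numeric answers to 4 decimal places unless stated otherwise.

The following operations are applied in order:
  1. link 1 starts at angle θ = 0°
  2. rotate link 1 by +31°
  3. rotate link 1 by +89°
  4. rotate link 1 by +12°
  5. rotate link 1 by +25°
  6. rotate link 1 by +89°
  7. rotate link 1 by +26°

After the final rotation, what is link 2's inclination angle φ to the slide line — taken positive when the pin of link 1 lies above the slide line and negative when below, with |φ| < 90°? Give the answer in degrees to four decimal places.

geometry: r = 50 mm, L = 145 mm, e = 8 mm; θ starts at 0°
rotate link 1 by +31°: θ ← 0° +31° = 31°
rotate link 1 by +89°: θ ← 31° +89° = 120°
rotate link 1 by +12°: θ ← 120° +12° = 132°
rotate link 1 by +25°: θ ← 132° +25° = 157°
rotate link 1 by +89°: θ ← 157° +89° = 246°
rotate link 1 by +26°: θ ← 246° +26° = 272°
h = r sin θ − e = -49.969541 − 8 = -57.969541
sin φ = h / L = -57.969541 / 145 = -0.39978994
φ = arcsin(-0.39978994) = -23.565047°

-23.5650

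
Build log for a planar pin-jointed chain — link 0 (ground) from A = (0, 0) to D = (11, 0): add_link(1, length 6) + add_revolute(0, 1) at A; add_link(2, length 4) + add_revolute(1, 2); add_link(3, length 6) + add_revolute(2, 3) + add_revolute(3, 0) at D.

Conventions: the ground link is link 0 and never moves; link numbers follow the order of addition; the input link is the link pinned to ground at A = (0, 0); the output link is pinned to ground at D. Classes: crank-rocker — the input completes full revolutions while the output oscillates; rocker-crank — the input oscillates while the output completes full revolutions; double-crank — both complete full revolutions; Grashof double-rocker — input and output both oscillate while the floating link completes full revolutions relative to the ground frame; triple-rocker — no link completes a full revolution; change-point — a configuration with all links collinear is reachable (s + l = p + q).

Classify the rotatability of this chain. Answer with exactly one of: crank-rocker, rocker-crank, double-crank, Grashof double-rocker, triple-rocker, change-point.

lengths: ground=11, input=6, coupler=4, output=6
sorted: s=4 (shortest), l=11 (longest), p+q=12
s + l = 15 vs p + q = 12
s + l > p + q → non-Grashof → no link fully rotates → triple-rocker

triple-rocker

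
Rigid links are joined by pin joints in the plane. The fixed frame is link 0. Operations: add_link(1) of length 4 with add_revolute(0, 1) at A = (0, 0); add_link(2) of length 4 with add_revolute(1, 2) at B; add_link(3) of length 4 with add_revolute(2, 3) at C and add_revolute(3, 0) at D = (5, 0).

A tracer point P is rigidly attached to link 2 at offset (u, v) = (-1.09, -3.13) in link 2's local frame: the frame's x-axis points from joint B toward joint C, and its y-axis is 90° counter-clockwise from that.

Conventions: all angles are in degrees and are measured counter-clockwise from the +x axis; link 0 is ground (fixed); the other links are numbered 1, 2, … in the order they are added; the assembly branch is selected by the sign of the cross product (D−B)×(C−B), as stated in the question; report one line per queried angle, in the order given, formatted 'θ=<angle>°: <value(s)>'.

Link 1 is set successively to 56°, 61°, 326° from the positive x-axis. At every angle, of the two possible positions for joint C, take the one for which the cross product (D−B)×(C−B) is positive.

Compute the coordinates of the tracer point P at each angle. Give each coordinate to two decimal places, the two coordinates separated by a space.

A=(0,0), D=(5.00,0)
θ=56°: B = A + 4.00·(cos56°, sin56°) = (2.2368, 3.3162)
θ=56°: |BD| = 4.3165
θ=56°: circle(B,4.00) ∩ circle(D,4.00): a=2.1583, h=3.3678
θ=56°:   candidates: C₊=(6.2057,3.8140) cross=14.537; C₋=(1.0311,-0.4978) cross=-14.537
θ=56°:   branch + wants cross > 0 → take C=(6.2057,3.8140) (cross=14.537)
θ=56°: ex = (C−B)/|BC| = (0.9922,0.1245); ey = (-0.1245,0.9922)
θ=56°: P = B + -1.09·ex + -3.13·ey = (1.5448,0.0748)
θ=61°: B = A + 4.00·(cos61°, sin61°) = (1.9392, 3.4985)
θ=61°: |BD| = 4.6484
θ=61°: circle(B,4.00) ∩ circle(D,4.00): a=2.3242, h=3.2555
θ=61°:   candidates: C₊=(5.9198,3.8928) cross=15.133; C₋=(1.0195,-0.3943) cross=-15.133
θ=61°:   branch + wants cross > 0 → take C=(5.9198,3.8928) (cross=15.133)
θ=61°: ex = (C−B)/|BC| = (0.9951,0.0986); ey = (-0.0986,0.9951)
θ=61°: P = B + -1.09·ex + -3.13·ey = (1.1631,0.2763)
θ=326°: B = A + 4.00·(cos326°, sin326°) = (3.3162, -2.2368)
θ=326°: |BD| = 2.7997
θ=326°: circle(B,4.00) ∩ circle(D,4.00): a=1.3999, h=3.7470
θ=326°:   candidates: C₊=(1.1645,1.1352) cross=10.491; C₋=(7.1517,-3.3720) cross=-10.491
θ=326°:   branch + wants cross > 0 → take C=(1.1645,1.1352) (cross=10.491)
θ=326°: ex = (C−B)/|BC| = (-0.5379,0.8430); ey = (-0.8430,-0.5379)
θ=326°: P = B + -1.09·ex + -3.13·ey = (6.5411,-1.4719)

θ=56°: 1.54 0.07
θ=61°: 1.16 0.28
θ=326°: 6.54 -1.47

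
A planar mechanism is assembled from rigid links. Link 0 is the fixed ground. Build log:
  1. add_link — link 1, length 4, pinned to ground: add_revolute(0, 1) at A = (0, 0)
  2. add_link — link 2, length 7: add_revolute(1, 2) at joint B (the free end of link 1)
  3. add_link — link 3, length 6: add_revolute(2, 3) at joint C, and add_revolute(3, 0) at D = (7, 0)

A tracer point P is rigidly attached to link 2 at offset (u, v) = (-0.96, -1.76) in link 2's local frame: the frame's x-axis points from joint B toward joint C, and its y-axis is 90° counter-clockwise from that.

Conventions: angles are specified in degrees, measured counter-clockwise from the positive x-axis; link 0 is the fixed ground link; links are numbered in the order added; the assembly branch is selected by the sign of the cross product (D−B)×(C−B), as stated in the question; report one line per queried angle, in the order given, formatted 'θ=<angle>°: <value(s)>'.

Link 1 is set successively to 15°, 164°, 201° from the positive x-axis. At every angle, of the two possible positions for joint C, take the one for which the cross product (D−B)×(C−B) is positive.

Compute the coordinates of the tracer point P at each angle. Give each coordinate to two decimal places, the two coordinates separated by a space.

A=(0,0), D=(7.00,0)
θ=15°: B = A + 4.00·(cos15°, sin15°) = (3.8637, 1.0353)
θ=15°: |BD| = 3.3027
θ=15°: circle(B,7.00) ∩ circle(D,6.00): a=3.6194, h=5.9916
θ=15°:   candidates: C₊=(9.1789,5.5904) cross=19.789; C₋=(5.4226,-5.7889) cross=-19.789
θ=15°:   branch + wants cross > 0 → take C=(9.1789,5.5904) (cross=19.789)
θ=15°: ex = (C−B)/|BC| = (0.7593,0.6507); ey = (-0.6507,0.7593)
θ=15°: P = B + -0.96·ex + -1.76·ey = (4.2801,-0.9258)
θ=164°: B = A + 4.00·(cos164°, sin164°) = (-3.8450, 1.1025)
θ=164°: |BD| = 10.9009
θ=164°: circle(B,7.00) ∩ circle(D,6.00): a=6.0468, h=3.5266
θ=164°:   candidates: C₊=(2.5274,3.9995) cross=38.443; C₋=(1.8140,-3.0175) cross=-38.443
θ=164°:   branch + wants cross > 0 → take C=(2.5274,3.9995) (cross=38.443)
θ=164°: ex = (C−B)/|BC| = (0.9103,0.4138); ey = (-0.4138,0.9103)
θ=164°: P = B + -0.96·ex + -1.76·ey = (-3.9906,-0.8970)
θ=201°: B = A + 4.00·(cos201°, sin201°) = (-3.7343, -1.4335)
θ=201°: |BD| = 10.8296
θ=201°: circle(B,7.00) ∩ circle(D,6.00): a=6.0150, h=3.5805
θ=201°:   candidates: C₊=(1.7538,2.9117) cross=38.775; C₋=(2.7017,-4.1862) cross=-38.775
θ=201°:   branch + wants cross > 0 → take C=(1.7538,2.9117) (cross=38.775)
θ=201°: ex = (C−B)/|BC| = (0.7840,0.6207); ey = (-0.6207,0.7840)
θ=201°: P = B + -0.96·ex + -1.76·ey = (-3.3945,-3.4093)

θ=15°: 4.28 -0.93
θ=164°: -3.99 -0.90
θ=201°: -3.39 -3.41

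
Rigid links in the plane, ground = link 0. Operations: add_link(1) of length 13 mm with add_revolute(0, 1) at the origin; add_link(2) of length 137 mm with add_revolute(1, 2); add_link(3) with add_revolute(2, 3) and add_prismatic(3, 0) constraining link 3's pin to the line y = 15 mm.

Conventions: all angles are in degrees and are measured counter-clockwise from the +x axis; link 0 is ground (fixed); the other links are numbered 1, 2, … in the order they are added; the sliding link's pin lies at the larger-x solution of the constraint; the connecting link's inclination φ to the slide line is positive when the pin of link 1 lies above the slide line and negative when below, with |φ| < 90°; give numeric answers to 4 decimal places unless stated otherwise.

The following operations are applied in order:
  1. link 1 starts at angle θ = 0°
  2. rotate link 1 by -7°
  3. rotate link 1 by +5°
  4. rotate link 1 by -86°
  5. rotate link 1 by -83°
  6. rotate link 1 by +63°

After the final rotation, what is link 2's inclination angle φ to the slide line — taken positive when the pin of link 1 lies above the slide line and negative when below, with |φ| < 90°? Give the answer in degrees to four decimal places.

geometry: r = 13 mm, L = 137 mm, e = 15 mm; θ starts at 0°
rotate link 1 by -7°: θ ← 0° -7° = -7°
rotate link 1 by +5°: θ ← -7° +5° = -2°
rotate link 1 by -86°: θ ← -2° -86° = -88°
rotate link 1 by -83°: θ ← -88° -83° = -171°
rotate link 1 by +63°: θ ← -171° +63° = -108°
h = r sin θ − e = -12.363735 − 15 = -27.363735
sin φ = h / L = -27.363735 / 137 = -0.19973529
φ = arcsin(-0.19973529) = -11.521480°

-11.5215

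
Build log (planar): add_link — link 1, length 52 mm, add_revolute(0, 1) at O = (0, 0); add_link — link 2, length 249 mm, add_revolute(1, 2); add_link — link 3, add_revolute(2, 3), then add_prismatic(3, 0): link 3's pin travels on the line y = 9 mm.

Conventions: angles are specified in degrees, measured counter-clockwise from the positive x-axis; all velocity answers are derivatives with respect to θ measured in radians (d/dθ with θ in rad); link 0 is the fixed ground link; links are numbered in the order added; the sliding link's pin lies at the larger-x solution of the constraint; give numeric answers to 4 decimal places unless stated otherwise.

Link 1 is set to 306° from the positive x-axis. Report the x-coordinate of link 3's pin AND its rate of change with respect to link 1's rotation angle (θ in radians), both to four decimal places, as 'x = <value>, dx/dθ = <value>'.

geometry: r = 52 mm, L = 249 mm, e = 9 mm
crank pin P = (r cos θ, r sin θ) = (30.564833, -42.068884)
h = r sin θ − e = -42.068884 − 9 = -51.068884
x = r cos θ + √(L² − h²) = 30.564833 + 243.706728 = 274.271561
dx/dθ = −r sin θ − h·r cos θ/√(L² − h²) (θ in radians; h = -51.068884) = 48.473762

x = 274.2716, dx/dθ = 48.4738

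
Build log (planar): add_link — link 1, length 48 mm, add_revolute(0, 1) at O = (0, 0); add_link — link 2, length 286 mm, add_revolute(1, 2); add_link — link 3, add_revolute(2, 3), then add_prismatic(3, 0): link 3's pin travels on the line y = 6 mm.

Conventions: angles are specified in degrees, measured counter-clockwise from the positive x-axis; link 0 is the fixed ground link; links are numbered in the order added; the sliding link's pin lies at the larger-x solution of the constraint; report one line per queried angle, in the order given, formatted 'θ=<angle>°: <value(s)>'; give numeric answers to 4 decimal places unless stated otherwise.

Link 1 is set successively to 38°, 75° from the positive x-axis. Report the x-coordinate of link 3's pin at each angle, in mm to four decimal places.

geometry: r = 48 mm, L = 286 mm, e = 6 mm
θ=38°: crank pin P = (r cos θ, r sin θ) = (37.824516, 29.551751)
θ=38°: h = r sin θ − e = 29.551751 − 6 = 23.551751
θ=38°: x = r cos θ + √(L² − h²) = 37.824516 + 285.028621 = 322.853138
θ=75°: crank pin P = (r cos θ, r sin θ) = (12.423314, 46.364440)
θ=75°: h = r sin θ − e = 46.364440 − 6 = 40.364440
θ=75°: x = r cos θ + √(L² − h²) = 12.423314 + 283.137267 = 295.560581

θ=38°: 322.8531
θ=75°: 295.5606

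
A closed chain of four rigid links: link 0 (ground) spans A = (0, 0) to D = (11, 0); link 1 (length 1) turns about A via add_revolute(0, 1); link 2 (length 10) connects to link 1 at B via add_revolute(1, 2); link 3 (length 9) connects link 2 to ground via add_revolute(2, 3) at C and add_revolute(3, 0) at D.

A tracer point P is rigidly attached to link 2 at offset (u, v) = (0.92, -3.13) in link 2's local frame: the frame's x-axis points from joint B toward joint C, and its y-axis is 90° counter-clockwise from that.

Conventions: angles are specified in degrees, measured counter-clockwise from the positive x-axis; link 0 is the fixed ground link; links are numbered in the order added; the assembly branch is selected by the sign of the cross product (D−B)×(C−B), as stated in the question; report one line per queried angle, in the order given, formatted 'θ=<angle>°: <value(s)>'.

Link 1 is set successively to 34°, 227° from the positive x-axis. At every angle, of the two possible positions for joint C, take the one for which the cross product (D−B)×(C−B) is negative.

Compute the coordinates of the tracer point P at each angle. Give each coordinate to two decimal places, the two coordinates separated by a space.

A=(0,0), D=(11.00,0)
θ=34°: B = A + 1.00·(cos34°, sin34°) = (0.8290, 0.5592)
θ=34°: |BD| = 10.1863
θ=34°: circle(B,10.00) ∩ circle(D,9.00): a=6.0258, h=7.9806
θ=34°:   candidates: C₊=(7.2838,8.1970) cross=81.293; C₋=(6.4076,-7.7402) cross=-81.293
θ=34°:   branch - wants cross < 0 → take C=(6.4076,-7.7402) (cross=-81.293)
θ=34°: ex = (C−B)/|BC| = (0.5579,-0.8299); ey = (0.8299,0.5579)
θ=34°: P = B + 0.92·ex + -3.13·ey = (-1.2554,-1.9504)
θ=227°: B = A + 1.00·(cos227°, sin227°) = (-0.6820, -0.7314)
θ=227°: |BD| = 11.7049
θ=227°: circle(B,10.00) ∩ circle(D,9.00): a=6.6641, h=7.4559
θ=227°:   candidates: C₊=(5.5032,7.1264) cross=87.270; C₋=(6.4349,-7.7563) cross=-87.270
θ=227°:   branch - wants cross < 0 → take C=(6.4349,-7.7563) (cross=-87.270)
θ=227°: ex = (C−B)/|BC| = (0.7117,-0.7025); ey = (0.7025,0.7117)
θ=227°: P = B + 0.92·ex + -3.13·ey = (-2.2260,-3.6052)

θ=34°: -1.26 -1.95
θ=227°: -2.23 -3.61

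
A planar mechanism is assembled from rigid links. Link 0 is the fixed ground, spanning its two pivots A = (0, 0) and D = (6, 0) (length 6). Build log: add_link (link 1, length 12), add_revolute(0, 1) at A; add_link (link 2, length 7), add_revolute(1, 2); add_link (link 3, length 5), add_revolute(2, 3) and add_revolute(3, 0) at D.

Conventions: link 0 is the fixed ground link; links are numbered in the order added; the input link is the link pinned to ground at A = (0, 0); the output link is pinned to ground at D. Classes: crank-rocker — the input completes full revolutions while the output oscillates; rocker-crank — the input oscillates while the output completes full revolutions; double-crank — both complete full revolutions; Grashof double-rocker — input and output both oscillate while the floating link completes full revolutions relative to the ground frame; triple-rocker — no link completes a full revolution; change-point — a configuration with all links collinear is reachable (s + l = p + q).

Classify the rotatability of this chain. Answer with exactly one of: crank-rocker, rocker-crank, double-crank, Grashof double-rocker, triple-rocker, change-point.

lengths: ground=6, input=12, coupler=7, output=5
sorted: s=5 (shortest), l=12 (longest), p+q=13
s + l = 17 vs p + q = 13
s + l > p + q → non-Grashof → no link fully rotates → triple-rocker

triple-rocker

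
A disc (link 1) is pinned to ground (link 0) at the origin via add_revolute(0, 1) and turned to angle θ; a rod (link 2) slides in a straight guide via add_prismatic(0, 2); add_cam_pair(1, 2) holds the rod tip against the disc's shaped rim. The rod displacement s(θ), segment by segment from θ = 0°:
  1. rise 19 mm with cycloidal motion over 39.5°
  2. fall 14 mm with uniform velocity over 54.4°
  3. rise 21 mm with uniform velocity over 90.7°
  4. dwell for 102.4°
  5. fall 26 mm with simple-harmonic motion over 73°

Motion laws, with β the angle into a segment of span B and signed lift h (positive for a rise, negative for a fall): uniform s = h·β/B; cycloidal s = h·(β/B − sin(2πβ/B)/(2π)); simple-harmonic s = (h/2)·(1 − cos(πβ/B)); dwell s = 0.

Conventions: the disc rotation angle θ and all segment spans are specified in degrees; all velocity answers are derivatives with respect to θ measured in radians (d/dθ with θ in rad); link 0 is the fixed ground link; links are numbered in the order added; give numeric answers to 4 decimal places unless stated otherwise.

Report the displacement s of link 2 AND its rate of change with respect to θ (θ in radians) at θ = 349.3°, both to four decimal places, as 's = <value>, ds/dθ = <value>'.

segment 1 (0° to 39.5°, cycloidal, h = 19) is passed completely: s = 0.0000 + (19) = 19.0000
segment 2 (39.5° to 93.9°, uniform, h = -14) is passed completely: s = 19.0000 + (-14) = 5.0000
segment 3 (93.9° to 184.6°, uniform, h = 21) is passed completely: s = 5.0000 + (21) = 26.0000
segment 4 (184.6° to 287°, dwell): s unchanged at 26.0000
θ = 349.3° falls in segment 5 (287° to 360°, simple-harmonic, h = -26): β = 349.3 − 287 = 62.3°, B = 73°; Δs = -26/2·(1 − cos(π·0.8534)) = -24.6459; s = 26.0000 − 24.6459 = 1.3541
velocity in seg [287°–360°] (simple-harmonic), θ in radians: β = 62.3° = 1.0873 rad, B = 73° = 1.2741 rad; ds/dθ = (πh/(2B)) sin(πβ/B) = (π·(-26)/(2·1.2741)) sin(π·0.8534) = -14.244451 mm/rad

s = 1.3541, ds/dθ = -14.2445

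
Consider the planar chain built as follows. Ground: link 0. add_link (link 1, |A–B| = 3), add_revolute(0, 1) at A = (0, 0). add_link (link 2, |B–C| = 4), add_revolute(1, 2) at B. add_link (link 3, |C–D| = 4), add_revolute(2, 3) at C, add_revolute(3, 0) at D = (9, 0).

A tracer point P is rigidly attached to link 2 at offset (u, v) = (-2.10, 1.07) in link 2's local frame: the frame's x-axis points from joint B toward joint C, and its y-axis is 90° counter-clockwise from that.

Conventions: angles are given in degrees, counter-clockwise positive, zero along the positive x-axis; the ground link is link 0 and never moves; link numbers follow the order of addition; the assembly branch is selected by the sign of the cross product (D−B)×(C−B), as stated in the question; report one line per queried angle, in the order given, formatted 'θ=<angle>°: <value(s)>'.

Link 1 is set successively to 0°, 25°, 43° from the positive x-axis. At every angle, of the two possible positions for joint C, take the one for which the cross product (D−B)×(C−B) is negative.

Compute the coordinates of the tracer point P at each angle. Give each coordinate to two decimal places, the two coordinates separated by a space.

A=(0,0), D=(9.00,0)
θ=0°: B = A + 3.00·(cos0°, sin0°) = (3.0000, 0.0000)
θ=0°: |BD| = 6.0000
θ=0°: circle(B,4.00) ∩ circle(D,4.00): a=3.0000, h=2.6458
θ=0°:   candidates: C₊=(6.0000,2.6458) cross=15.875; C₋=(6.0000,-2.6458) cross=-15.875
θ=0°:   branch - wants cross < 0 → take C=(6.0000,-2.6458) (cross=-15.875)
θ=0°: ex = (C−B)/|BC| = (0.7500,-0.6614); ey = (0.6614,0.7500)
θ=0°: P = B + -2.10·ex + 1.07·ey = (2.1327,2.1915)
θ=25°: B = A + 3.00·(cos25°, sin25°) = (2.7189, 1.2679)
θ=25°: |BD| = 6.4078
θ=25°: circle(B,4.00) ∩ circle(D,4.00): a=3.2039, h=2.3948
θ=25°:   candidates: C₊=(6.3333,2.9814) cross=15.345; C₋=(5.3856,-1.7135) cross=-15.345
θ=25°:   branch - wants cross < 0 → take C=(5.3856,-1.7135) (cross=-15.345)
θ=25°: ex = (C−B)/|BC| = (0.6667,-0.7453); ey = (0.7453,0.6667)
θ=25°: P = B + -2.10·ex + 1.07·ey = (2.1164,3.5464)
θ=43°: B = A + 3.00·(cos43°, sin43°) = (2.1941, 2.0460)
θ=43°: |BD| = 7.1068
θ=43°: circle(B,4.00) ∩ circle(D,4.00): a=3.5534, h=1.8366
θ=43°:   candidates: C₊=(6.1258,2.7819) cross=13.053; C₋=(5.0683,-0.7359) cross=-13.053
θ=43°:   branch - wants cross < 0 → take C=(5.0683,-0.7359) (cross=-13.053)
θ=43°: ex = (C−B)/|BC| = (0.7186,-0.6955); ey = (0.6955,0.7186)
θ=43°: P = B + -2.10·ex + 1.07·ey = (1.4293,4.2753)

θ=0°: 2.13 2.19
θ=25°: 2.12 3.55
θ=43°: 1.43 4.28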